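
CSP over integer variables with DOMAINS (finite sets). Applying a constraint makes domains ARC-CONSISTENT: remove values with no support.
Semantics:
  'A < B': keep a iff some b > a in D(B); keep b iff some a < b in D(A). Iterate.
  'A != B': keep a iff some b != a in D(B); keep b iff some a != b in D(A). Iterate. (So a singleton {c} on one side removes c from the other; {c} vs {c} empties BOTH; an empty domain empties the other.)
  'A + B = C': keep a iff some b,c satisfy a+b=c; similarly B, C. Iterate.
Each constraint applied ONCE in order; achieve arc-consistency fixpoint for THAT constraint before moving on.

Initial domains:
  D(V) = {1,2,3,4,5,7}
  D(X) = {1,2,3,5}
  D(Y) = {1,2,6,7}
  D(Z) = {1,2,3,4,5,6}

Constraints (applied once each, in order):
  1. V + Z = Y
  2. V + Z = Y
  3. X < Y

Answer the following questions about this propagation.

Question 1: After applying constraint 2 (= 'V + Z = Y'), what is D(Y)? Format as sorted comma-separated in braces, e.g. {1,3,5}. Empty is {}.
Constraint 1 (V + Z = Y) on D(V)={1,2,3,4,5,7} D(Z)={1,2,3,4,5,6} D(Y)={1,2,6,7}: V {1,2,3,4,5,7}->{1,2,3,4,5}; Y {1,2,6,7}->{2,6,7}
Constraint 2 (V + Z = Y) on D(V)={1,2,3,4,5} D(Z)={1,2,3,4,5,6} D(Y)={2,6,7}: no change
So after constraint 2: D(Y) = {2,6,7}

Answer: {2,6,7}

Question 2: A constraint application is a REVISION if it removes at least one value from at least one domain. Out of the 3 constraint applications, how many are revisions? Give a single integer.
Constraint 1 (V + Z = Y) on D(V)={1,2,3,4,5,7} D(Z)={1,2,3,4,5,6} D(Y)={1,2,6,7}: V {1,2,3,4,5,7}->{1,2,3,4,5}; Y {1,2,6,7}->{2,6,7} => REVISION
Constraint 2 (V + Z = Y) on D(V)={1,2,3,4,5} D(Z)={1,2,3,4,5,6} D(Y)={2,6,7}: no change => not a revision
Constraint 3 (X < Y) on D(X)={1,2,3,5} D(Y)={2,6,7}: no change => not a revision
Total revisions = 1

Answer: 1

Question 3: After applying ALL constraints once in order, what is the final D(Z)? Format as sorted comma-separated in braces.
Answer: {1,2,3,4,5,6}

Derivation:
Constraint 1 (V + Z = Y) on D(V)={1,2,3,4,5,7} D(Z)={1,2,3,4,5,6} D(Y)={1,2,6,7}: V {1,2,3,4,5,7}->{1,2,3,4,5}; Y {1,2,6,7}->{2,6,7}
Constraint 2 (V + Z = Y) on D(V)={1,2,3,4,5} D(Z)={1,2,3,4,5,6} D(Y)={2,6,7}: no change
Constraint 3 (X < Y) on D(X)={1,2,3,5} D(Y)={2,6,7}: no change
So after all 3 constraints: D(Z) = {1,2,3,4,5,6}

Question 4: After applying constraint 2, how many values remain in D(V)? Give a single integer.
Constraint 1 (V + Z = Y) on D(V)={1,2,3,4,5,7} D(Z)={1,2,3,4,5,6} D(Y)={1,2,6,7}: V {1,2,3,4,5,7}->{1,2,3,4,5}; Y {1,2,6,7}->{2,6,7}
Constraint 2 (V + Z = Y) on D(V)={1,2,3,4,5} D(Z)={1,2,3,4,5,6} D(Y)={2,6,7}: no change
So after constraint 2: D(V)={1,2,3,4,5}, size = 5

Answer: 5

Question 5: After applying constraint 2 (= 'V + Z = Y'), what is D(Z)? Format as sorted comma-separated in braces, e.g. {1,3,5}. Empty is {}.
Constraint 1 (V + Z = Y) on D(V)={1,2,3,4,5,7} D(Z)={1,2,3,4,5,6} D(Y)={1,2,6,7}: V {1,2,3,4,5,7}->{1,2,3,4,5}; Y {1,2,6,7}->{2,6,7}
Constraint 2 (V + Z = Y) on D(V)={1,2,3,4,5} D(Z)={1,2,3,4,5,6} D(Y)={2,6,7}: no change
So after constraint 2: D(Z) = {1,2,3,4,5,6}

Answer: {1,2,3,4,5,6}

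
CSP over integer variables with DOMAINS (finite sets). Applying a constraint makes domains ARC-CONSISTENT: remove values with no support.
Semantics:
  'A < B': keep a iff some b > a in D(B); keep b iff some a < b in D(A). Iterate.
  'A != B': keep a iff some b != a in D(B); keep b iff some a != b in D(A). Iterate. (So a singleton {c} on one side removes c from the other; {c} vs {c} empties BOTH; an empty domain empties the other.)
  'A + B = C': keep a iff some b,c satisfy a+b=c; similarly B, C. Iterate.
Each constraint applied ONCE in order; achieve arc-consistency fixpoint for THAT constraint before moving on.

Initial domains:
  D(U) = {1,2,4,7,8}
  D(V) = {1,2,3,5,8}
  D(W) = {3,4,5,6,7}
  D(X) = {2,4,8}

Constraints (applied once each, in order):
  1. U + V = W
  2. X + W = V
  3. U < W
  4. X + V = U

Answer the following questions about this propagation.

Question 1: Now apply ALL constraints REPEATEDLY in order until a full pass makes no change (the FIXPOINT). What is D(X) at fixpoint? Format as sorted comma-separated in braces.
pass 0 (initial): D(X)={2,4,8}
pass 1: U {1,2,4,7,8}->{}; V {1,2,3,5,8}->{}; W {3,4,5,6,7}->{3}; X {2,4,8}->{}
pass 2: W {3}->{}
pass 3: no change
Fixpoint after 3 passes: D(X) = {}

Answer: {}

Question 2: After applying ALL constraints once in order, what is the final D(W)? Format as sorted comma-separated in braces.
Constraint 1 (U + V = W) on D(U)={1,2,4,7,8} D(V)={1,2,3,5,8} D(W)={3,4,5,6,7}: U {1,2,4,7,8}->{1,2,4}; V {1,2,3,5,8}->{1,2,3,5}
Constraint 2 (X + W = V) on D(X)={2,4,8} D(W)={3,4,5,6,7} D(V)={1,2,3,5}: X {2,4,8}->{2}; W {3,4,5,6,7}->{3}; V {1,2,3,5}->{5}
Constraint 3 (U < W) on D(U)={1,2,4} D(W)={3}: U {1,2,4}->{1,2}
Constraint 4 (X + V = U) on D(X)={2} D(V)={5} D(U)={1,2}: X {2}->{}; V {5}->{}; U {1,2}->{}
So after all 4 constraints: D(W) = {3}

Answer: {3}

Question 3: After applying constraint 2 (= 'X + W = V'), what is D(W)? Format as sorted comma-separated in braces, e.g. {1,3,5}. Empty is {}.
Answer: {3}

Derivation:
Constraint 1 (U + V = W) on D(U)={1,2,4,7,8} D(V)={1,2,3,5,8} D(W)={3,4,5,6,7}: U {1,2,4,7,8}->{1,2,4}; V {1,2,3,5,8}->{1,2,3,5}
Constraint 2 (X + W = V) on D(X)={2,4,8} D(W)={3,4,5,6,7} D(V)={1,2,3,5}: X {2,4,8}->{2}; W {3,4,5,6,7}->{3}; V {1,2,3,5}->{5}
So after constraint 2: D(W) = {3}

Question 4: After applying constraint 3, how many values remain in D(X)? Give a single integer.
Answer: 1

Derivation:
Constraint 1 (U + V = W) on D(U)={1,2,4,7,8} D(V)={1,2,3,5,8} D(W)={3,4,5,6,7}: U {1,2,4,7,8}->{1,2,4}; V {1,2,3,5,8}->{1,2,3,5}
Constraint 2 (X + W = V) on D(X)={2,4,8} D(W)={3,4,5,6,7} D(V)={1,2,3,5}: X {2,4,8}->{2}; W {3,4,5,6,7}->{3}; V {1,2,3,5}->{5}
Constraint 3 (U < W) on D(U)={1,2,4} D(W)={3}: U {1,2,4}->{1,2}
So after constraint 3: D(X)={2}, size = 1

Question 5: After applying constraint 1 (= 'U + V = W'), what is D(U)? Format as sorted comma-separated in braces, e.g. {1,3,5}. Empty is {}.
Answer: {1,2,4}

Derivation:
Constraint 1 (U + V = W) on D(U)={1,2,4,7,8} D(V)={1,2,3,5,8} D(W)={3,4,5,6,7}: U {1,2,4,7,8}->{1,2,4}; V {1,2,3,5,8}->{1,2,3,5}
So after constraint 1: D(U) = {1,2,4}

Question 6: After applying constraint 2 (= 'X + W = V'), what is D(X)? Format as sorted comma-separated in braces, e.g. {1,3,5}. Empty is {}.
Answer: {2}

Derivation:
Constraint 1 (U + V = W) on D(U)={1,2,4,7,8} D(V)={1,2,3,5,8} D(W)={3,4,5,6,7}: U {1,2,4,7,8}->{1,2,4}; V {1,2,3,5,8}->{1,2,3,5}
Constraint 2 (X + W = V) on D(X)={2,4,8} D(W)={3,4,5,6,7} D(V)={1,2,3,5}: X {2,4,8}->{2}; W {3,4,5,6,7}->{3}; V {1,2,3,5}->{5}
So after constraint 2: D(X) = {2}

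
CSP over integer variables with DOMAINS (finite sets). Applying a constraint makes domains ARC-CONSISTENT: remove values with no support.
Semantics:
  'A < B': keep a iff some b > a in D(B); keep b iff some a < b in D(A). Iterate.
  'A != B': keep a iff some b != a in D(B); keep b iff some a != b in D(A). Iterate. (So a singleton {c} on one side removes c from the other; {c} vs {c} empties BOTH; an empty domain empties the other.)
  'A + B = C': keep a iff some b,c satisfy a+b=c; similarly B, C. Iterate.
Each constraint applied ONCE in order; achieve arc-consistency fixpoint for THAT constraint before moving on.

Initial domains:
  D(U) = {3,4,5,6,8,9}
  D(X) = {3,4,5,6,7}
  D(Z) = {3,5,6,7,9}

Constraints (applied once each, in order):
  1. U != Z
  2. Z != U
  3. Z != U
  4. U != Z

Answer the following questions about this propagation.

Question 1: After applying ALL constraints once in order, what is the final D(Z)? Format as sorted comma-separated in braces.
Constraint 1 (U != Z) on D(U)={3,4,5,6,8,9} D(Z)={3,5,6,7,9}: no change
Constraint 2 (Z != U) on D(Z)={3,5,6,7,9} D(U)={3,4,5,6,8,9}: no change
Constraint 3 (Z != U) on D(Z)={3,5,6,7,9} D(U)={3,4,5,6,8,9}: no change
Constraint 4 (U != Z) on D(U)={3,4,5,6,8,9} D(Z)={3,5,6,7,9}: no change
So after all 4 constraints: D(Z) = {3,5,6,7,9}

Answer: {3,5,6,7,9}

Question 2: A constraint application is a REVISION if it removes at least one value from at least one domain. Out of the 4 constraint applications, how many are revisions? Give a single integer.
Answer: 0

Derivation:
Constraint 1 (U != Z) on D(U)={3,4,5,6,8,9} D(Z)={3,5,6,7,9}: no change => not a revision
Constraint 2 (Z != U) on D(Z)={3,5,6,7,9} D(U)={3,4,5,6,8,9}: no change => not a revision
Constraint 3 (Z != U) on D(Z)={3,5,6,7,9} D(U)={3,4,5,6,8,9}: no change => not a revision
Constraint 4 (U != Z) on D(U)={3,4,5,6,8,9} D(Z)={3,5,6,7,9}: no change => not a revision
Total revisions = 0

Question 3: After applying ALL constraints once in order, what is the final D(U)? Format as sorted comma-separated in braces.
Constraint 1 (U != Z) on D(U)={3,4,5,6,8,9} D(Z)={3,5,6,7,9}: no change
Constraint 2 (Z != U) on D(Z)={3,5,6,7,9} D(U)={3,4,5,6,8,9}: no change
Constraint 3 (Z != U) on D(Z)={3,5,6,7,9} D(U)={3,4,5,6,8,9}: no change
Constraint 4 (U != Z) on D(U)={3,4,5,6,8,9} D(Z)={3,5,6,7,9}: no change
So after all 4 constraints: D(U) = {3,4,5,6,8,9}

Answer: {3,4,5,6,8,9}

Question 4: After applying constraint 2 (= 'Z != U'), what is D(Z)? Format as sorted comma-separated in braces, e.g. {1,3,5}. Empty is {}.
Answer: {3,5,6,7,9}

Derivation:
Constraint 1 (U != Z) on D(U)={3,4,5,6,8,9} D(Z)={3,5,6,7,9}: no change
Constraint 2 (Z != U) on D(Z)={3,5,6,7,9} D(U)={3,4,5,6,8,9}: no change
So after constraint 2: D(Z) = {3,5,6,7,9}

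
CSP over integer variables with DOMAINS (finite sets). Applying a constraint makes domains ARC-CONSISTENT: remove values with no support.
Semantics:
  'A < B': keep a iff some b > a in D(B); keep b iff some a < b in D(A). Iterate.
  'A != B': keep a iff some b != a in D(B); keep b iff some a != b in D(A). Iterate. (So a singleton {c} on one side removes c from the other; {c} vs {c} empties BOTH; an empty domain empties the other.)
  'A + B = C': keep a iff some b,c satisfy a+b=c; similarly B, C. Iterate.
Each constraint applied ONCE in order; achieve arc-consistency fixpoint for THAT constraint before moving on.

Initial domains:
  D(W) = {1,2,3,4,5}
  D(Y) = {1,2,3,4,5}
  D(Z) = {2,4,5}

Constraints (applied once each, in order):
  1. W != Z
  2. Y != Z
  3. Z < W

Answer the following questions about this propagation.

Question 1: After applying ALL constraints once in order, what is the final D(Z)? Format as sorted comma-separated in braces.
Answer: {2,4}

Derivation:
Constraint 1 (W != Z) on D(W)={1,2,3,4,5} D(Z)={2,4,5}: no change
Constraint 2 (Y != Z) on D(Y)={1,2,3,4,5} D(Z)={2,4,5}: no change
Constraint 3 (Z < W) on D(Z)={2,4,5} D(W)={1,2,3,4,5}: Z {2,4,5}->{2,4}; W {1,2,3,4,5}->{3,4,5}
So after all 3 constraints: D(Z) = {2,4}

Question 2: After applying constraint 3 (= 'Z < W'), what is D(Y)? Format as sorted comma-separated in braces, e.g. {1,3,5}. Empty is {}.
Answer: {1,2,3,4,5}

Derivation:
Constraint 1 (W != Z) on D(W)={1,2,3,4,5} D(Z)={2,4,5}: no change
Constraint 2 (Y != Z) on D(Y)={1,2,3,4,5} D(Z)={2,4,5}: no change
Constraint 3 (Z < W) on D(Z)={2,4,5} D(W)={1,2,3,4,5}: Z {2,4,5}->{2,4}; W {1,2,3,4,5}->{3,4,5}
So after constraint 3: D(Y) = {1,2,3,4,5}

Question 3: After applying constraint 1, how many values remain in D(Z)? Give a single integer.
Answer: 3

Derivation:
Constraint 1 (W != Z) on D(W)={1,2,3,4,5} D(Z)={2,4,5}: no change
So after constraint 1: D(Z)={2,4,5}, size = 3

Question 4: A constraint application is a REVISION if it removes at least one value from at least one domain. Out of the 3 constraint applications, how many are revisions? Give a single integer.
Answer: 1

Derivation:
Constraint 1 (W != Z) on D(W)={1,2,3,4,5} D(Z)={2,4,5}: no change => not a revision
Constraint 2 (Y != Z) on D(Y)={1,2,3,4,5} D(Z)={2,4,5}: no change => not a revision
Constraint 3 (Z < W) on D(Z)={2,4,5} D(W)={1,2,3,4,5}: Z {2,4,5}->{2,4}; W {1,2,3,4,5}->{3,4,5} => REVISION
Total revisions = 1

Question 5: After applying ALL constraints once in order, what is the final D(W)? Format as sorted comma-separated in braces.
Answer: {3,4,5}

Derivation:
Constraint 1 (W != Z) on D(W)={1,2,3,4,5} D(Z)={2,4,5}: no change
Constraint 2 (Y != Z) on D(Y)={1,2,3,4,5} D(Z)={2,4,5}: no change
Constraint 3 (Z < W) on D(Z)={2,4,5} D(W)={1,2,3,4,5}: Z {2,4,5}->{2,4}; W {1,2,3,4,5}->{3,4,5}
So after all 3 constraints: D(W) = {3,4,5}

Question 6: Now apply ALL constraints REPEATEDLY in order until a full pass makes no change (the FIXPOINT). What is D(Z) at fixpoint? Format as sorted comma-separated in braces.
Answer: {2,4}

Derivation:
pass 0 (initial): D(Z)={2,4,5}
pass 1: W {1,2,3,4,5}->{3,4,5}; Z {2,4,5}->{2,4}
pass 2: no change
Fixpoint after 2 passes: D(Z) = {2,4}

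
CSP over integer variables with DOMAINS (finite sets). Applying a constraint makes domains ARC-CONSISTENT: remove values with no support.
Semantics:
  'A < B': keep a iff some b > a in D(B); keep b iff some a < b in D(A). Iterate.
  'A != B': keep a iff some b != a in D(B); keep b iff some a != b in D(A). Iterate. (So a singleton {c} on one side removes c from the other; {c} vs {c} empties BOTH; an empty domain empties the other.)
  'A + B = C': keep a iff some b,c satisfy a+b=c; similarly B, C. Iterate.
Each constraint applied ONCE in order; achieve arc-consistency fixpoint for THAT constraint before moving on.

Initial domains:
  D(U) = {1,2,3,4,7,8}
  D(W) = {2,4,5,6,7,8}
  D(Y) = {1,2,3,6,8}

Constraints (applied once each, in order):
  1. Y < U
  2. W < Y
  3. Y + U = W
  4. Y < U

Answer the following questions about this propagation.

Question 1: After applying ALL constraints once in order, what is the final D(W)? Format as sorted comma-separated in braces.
Answer: {5}

Derivation:
Constraint 1 (Y < U) on D(Y)={1,2,3,6,8} D(U)={1,2,3,4,7,8}: Y {1,2,3,6,8}->{1,2,3,6}; U {1,2,3,4,7,8}->{2,3,4,7,8}
Constraint 2 (W < Y) on D(W)={2,4,5,6,7,8} D(Y)={1,2,3,6}: W {2,4,5,6,7,8}->{2,4,5}; Y {1,2,3,6}->{3,6}
Constraint 3 (Y + U = W) on D(Y)={3,6} D(U)={2,3,4,7,8} D(W)={2,4,5}: Y {3,6}->{3}; U {2,3,4,7,8}->{2}; W {2,4,5}->{5}
Constraint 4 (Y < U) on D(Y)={3} D(U)={2}: Y {3}->{}; U {2}->{}
So after all 4 constraints: D(W) = {5}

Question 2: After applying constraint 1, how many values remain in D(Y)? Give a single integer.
Answer: 4

Derivation:
Constraint 1 (Y < U) on D(Y)={1,2,3,6,8} D(U)={1,2,3,4,7,8}: Y {1,2,3,6,8}->{1,2,3,6}; U {1,2,3,4,7,8}->{2,3,4,7,8}
So after constraint 1: D(Y)={1,2,3,6}, size = 4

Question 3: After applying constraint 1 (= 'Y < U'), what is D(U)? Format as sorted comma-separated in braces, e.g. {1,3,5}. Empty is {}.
Constraint 1 (Y < U) on D(Y)={1,2,3,6,8} D(U)={1,2,3,4,7,8}: Y {1,2,3,6,8}->{1,2,3,6}; U {1,2,3,4,7,8}->{2,3,4,7,8}
So after constraint 1: D(U) = {2,3,4,7,8}

Answer: {2,3,4,7,8}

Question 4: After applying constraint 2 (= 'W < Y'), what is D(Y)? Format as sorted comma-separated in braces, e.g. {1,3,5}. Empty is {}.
Answer: {3,6}

Derivation:
Constraint 1 (Y < U) on D(Y)={1,2,3,6,8} D(U)={1,2,3,4,7,8}: Y {1,2,3,6,8}->{1,2,3,6}; U {1,2,3,4,7,8}->{2,3,4,7,8}
Constraint 2 (W < Y) on D(W)={2,4,5,6,7,8} D(Y)={1,2,3,6}: W {2,4,5,6,7,8}->{2,4,5}; Y {1,2,3,6}->{3,6}
So after constraint 2: D(Y) = {3,6}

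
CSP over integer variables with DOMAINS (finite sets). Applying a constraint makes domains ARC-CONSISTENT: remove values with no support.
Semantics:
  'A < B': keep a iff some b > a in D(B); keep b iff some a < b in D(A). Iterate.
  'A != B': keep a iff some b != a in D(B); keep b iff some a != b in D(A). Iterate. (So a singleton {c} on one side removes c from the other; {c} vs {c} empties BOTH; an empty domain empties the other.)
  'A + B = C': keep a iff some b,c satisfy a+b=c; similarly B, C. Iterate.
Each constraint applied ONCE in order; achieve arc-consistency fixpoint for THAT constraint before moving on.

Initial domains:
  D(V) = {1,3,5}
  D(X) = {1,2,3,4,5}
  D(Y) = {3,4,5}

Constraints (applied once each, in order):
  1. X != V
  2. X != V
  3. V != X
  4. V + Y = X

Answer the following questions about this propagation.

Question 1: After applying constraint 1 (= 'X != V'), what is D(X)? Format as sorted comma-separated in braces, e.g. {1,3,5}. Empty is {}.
Answer: {1,2,3,4,5}

Derivation:
Constraint 1 (X != V) on D(X)={1,2,3,4,5} D(V)={1,3,5}: no change
So after constraint 1: D(X) = {1,2,3,4,5}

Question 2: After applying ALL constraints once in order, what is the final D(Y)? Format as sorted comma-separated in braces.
Answer: {3,4}

Derivation:
Constraint 1 (X != V) on D(X)={1,2,3,4,5} D(V)={1,3,5}: no change
Constraint 2 (X != V) on D(X)={1,2,3,4,5} D(V)={1,3,5}: no change
Constraint 3 (V != X) on D(V)={1,3,5} D(X)={1,2,3,4,5}: no change
Constraint 4 (V + Y = X) on D(V)={1,3,5} D(Y)={3,4,5} D(X)={1,2,3,4,5}: V {1,3,5}->{1}; Y {3,4,5}->{3,4}; X {1,2,3,4,5}->{4,5}
So after all 4 constraints: D(Y) = {3,4}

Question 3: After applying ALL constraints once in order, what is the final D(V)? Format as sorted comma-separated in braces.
Constraint 1 (X != V) on D(X)={1,2,3,4,5} D(V)={1,3,5}: no change
Constraint 2 (X != V) on D(X)={1,2,3,4,5} D(V)={1,3,5}: no change
Constraint 3 (V != X) on D(V)={1,3,5} D(X)={1,2,3,4,5}: no change
Constraint 4 (V + Y = X) on D(V)={1,3,5} D(Y)={3,4,5} D(X)={1,2,3,4,5}: V {1,3,5}->{1}; Y {3,4,5}->{3,4}; X {1,2,3,4,5}->{4,5}
So after all 4 constraints: D(V) = {1}

Answer: {1}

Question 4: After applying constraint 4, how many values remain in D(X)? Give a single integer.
Answer: 2

Derivation:
Constraint 1 (X != V) on D(X)={1,2,3,4,5} D(V)={1,3,5}: no change
Constraint 2 (X != V) on D(X)={1,2,3,4,5} D(V)={1,3,5}: no change
Constraint 3 (V != X) on D(V)={1,3,5} D(X)={1,2,3,4,5}: no change
Constraint 4 (V + Y = X) on D(V)={1,3,5} D(Y)={3,4,5} D(X)={1,2,3,4,5}: V {1,3,5}->{1}; Y {3,4,5}->{3,4}; X {1,2,3,4,5}->{4,5}
So after constraint 4: D(X)={4,5}, size = 2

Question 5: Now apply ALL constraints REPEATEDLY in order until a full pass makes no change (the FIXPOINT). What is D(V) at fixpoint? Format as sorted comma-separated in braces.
pass 0 (initial): D(V)={1,3,5}
pass 1: V {1,3,5}->{1}; X {1,2,3,4,5}->{4,5}; Y {3,4,5}->{3,4}
pass 2: no change
Fixpoint after 2 passes: D(V) = {1}

Answer: {1}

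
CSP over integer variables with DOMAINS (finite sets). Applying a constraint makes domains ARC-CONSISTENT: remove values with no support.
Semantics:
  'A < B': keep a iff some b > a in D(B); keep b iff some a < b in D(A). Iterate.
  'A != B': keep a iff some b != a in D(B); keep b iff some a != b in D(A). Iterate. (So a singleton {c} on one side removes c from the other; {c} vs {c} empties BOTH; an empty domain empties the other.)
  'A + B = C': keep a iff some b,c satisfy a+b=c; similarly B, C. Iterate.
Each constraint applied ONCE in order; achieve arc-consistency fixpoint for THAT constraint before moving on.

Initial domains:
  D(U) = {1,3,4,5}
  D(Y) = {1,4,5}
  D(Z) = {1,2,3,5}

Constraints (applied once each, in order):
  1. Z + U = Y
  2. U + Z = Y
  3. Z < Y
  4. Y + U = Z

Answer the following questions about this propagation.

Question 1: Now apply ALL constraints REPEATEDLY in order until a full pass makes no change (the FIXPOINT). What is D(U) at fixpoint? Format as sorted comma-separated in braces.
Answer: {}

Derivation:
pass 0 (initial): D(U)={1,3,4,5}
pass 1: U {1,3,4,5}->{}; Y {1,4,5}->{}; Z {1,2,3,5}->{}
pass 2: no change
Fixpoint after 2 passes: D(U) = {}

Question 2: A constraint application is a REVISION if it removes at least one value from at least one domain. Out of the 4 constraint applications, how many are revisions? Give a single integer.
Constraint 1 (Z + U = Y) on D(Z)={1,2,3,5} D(U)={1,3,4,5} D(Y)={1,4,5}: Z {1,2,3,5}->{1,2,3}; U {1,3,4,5}->{1,3,4}; Y {1,4,5}->{4,5} => REVISION
Constraint 2 (U + Z = Y) on D(U)={1,3,4} D(Z)={1,2,3} D(Y)={4,5}: no change => not a revision
Constraint 3 (Z < Y) on D(Z)={1,2,3} D(Y)={4,5}: no change => not a revision
Constraint 4 (Y + U = Z) on D(Y)={4,5} D(U)={1,3,4} D(Z)={1,2,3}: Y {4,5}->{}; U {1,3,4}->{}; Z {1,2,3}->{} => REVISION
Total revisions = 2

Answer: 2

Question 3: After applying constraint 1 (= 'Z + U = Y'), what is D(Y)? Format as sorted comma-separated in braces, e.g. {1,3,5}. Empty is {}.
Constraint 1 (Z + U = Y) on D(Z)={1,2,3,5} D(U)={1,3,4,5} D(Y)={1,4,5}: Z {1,2,3,5}->{1,2,3}; U {1,3,4,5}->{1,3,4}; Y {1,4,5}->{4,5}
So after constraint 1: D(Y) = {4,5}

Answer: {4,5}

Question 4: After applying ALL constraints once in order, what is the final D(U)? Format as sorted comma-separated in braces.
Answer: {}

Derivation:
Constraint 1 (Z + U = Y) on D(Z)={1,2,3,5} D(U)={1,3,4,5} D(Y)={1,4,5}: Z {1,2,3,5}->{1,2,3}; U {1,3,4,5}->{1,3,4}; Y {1,4,5}->{4,5}
Constraint 2 (U + Z = Y) on D(U)={1,3,4} D(Z)={1,2,3} D(Y)={4,5}: no change
Constraint 3 (Z < Y) on D(Z)={1,2,3} D(Y)={4,5}: no change
Constraint 4 (Y + U = Z) on D(Y)={4,5} D(U)={1,3,4} D(Z)={1,2,3}: Y {4,5}->{}; U {1,3,4}->{}; Z {1,2,3}->{}
So after all 4 constraints: D(U) = {}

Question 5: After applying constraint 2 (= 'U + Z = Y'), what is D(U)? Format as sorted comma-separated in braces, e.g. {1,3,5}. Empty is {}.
Answer: {1,3,4}

Derivation:
Constraint 1 (Z + U = Y) on D(Z)={1,2,3,5} D(U)={1,3,4,5} D(Y)={1,4,5}: Z {1,2,3,5}->{1,2,3}; U {1,3,4,5}->{1,3,4}; Y {1,4,5}->{4,5}
Constraint 2 (U + Z = Y) on D(U)={1,3,4} D(Z)={1,2,3} D(Y)={4,5}: no change
So after constraint 2: D(U) = {1,3,4}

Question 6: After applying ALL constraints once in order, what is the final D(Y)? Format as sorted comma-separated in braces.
Answer: {}

Derivation:
Constraint 1 (Z + U = Y) on D(Z)={1,2,3,5} D(U)={1,3,4,5} D(Y)={1,4,5}: Z {1,2,3,5}->{1,2,3}; U {1,3,4,5}->{1,3,4}; Y {1,4,5}->{4,5}
Constraint 2 (U + Z = Y) on D(U)={1,3,4} D(Z)={1,2,3} D(Y)={4,5}: no change
Constraint 3 (Z < Y) on D(Z)={1,2,3} D(Y)={4,5}: no change
Constraint 4 (Y + U = Z) on D(Y)={4,5} D(U)={1,3,4} D(Z)={1,2,3}: Y {4,5}->{}; U {1,3,4}->{}; Z {1,2,3}->{}
So after all 4 constraints: D(Y) = {}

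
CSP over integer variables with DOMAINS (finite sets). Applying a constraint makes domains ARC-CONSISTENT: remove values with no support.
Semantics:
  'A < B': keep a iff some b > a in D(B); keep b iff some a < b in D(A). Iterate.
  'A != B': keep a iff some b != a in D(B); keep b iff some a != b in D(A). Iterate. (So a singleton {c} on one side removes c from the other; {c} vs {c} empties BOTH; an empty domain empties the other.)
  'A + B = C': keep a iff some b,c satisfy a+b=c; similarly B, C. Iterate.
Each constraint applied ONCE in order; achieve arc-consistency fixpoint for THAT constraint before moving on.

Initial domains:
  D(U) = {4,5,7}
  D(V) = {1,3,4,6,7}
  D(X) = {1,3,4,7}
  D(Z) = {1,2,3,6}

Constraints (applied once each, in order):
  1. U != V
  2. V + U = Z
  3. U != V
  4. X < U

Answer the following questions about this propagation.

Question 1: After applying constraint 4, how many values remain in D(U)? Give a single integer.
Answer: 1

Derivation:
Constraint 1 (U != V) on D(U)={4,5,7} D(V)={1,3,4,6,7}: no change
Constraint 2 (V + U = Z) on D(V)={1,3,4,6,7} D(U)={4,5,7} D(Z)={1,2,3,6}: V {1,3,4,6,7}->{1}; U {4,5,7}->{5}; Z {1,2,3,6}->{6}
Constraint 3 (U != V) on D(U)={5} D(V)={1}: no change
Constraint 4 (X < U) on D(X)={1,3,4,7} D(U)={5}: X {1,3,4,7}->{1,3,4}
So after constraint 4: D(U)={5}, size = 1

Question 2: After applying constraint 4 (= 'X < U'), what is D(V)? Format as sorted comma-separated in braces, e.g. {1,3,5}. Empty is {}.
Answer: {1}

Derivation:
Constraint 1 (U != V) on D(U)={4,5,7} D(V)={1,3,4,6,7}: no change
Constraint 2 (V + U = Z) on D(V)={1,3,4,6,7} D(U)={4,5,7} D(Z)={1,2,3,6}: V {1,3,4,6,7}->{1}; U {4,5,7}->{5}; Z {1,2,3,6}->{6}
Constraint 3 (U != V) on D(U)={5} D(V)={1}: no change
Constraint 4 (X < U) on D(X)={1,3,4,7} D(U)={5}: X {1,3,4,7}->{1,3,4}
So after constraint 4: D(V) = {1}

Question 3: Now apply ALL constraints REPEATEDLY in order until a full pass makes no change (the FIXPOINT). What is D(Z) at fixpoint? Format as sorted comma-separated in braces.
Answer: {6}

Derivation:
pass 0 (initial): D(Z)={1,2,3,6}
pass 1: U {4,5,7}->{5}; V {1,3,4,6,7}->{1}; X {1,3,4,7}->{1,3,4}; Z {1,2,3,6}->{6}
pass 2: no change
Fixpoint after 2 passes: D(Z) = {6}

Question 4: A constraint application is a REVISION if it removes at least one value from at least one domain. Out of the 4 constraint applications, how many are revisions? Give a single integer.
Answer: 2

Derivation:
Constraint 1 (U != V) on D(U)={4,5,7} D(V)={1,3,4,6,7}: no change => not a revision
Constraint 2 (V + U = Z) on D(V)={1,3,4,6,7} D(U)={4,5,7} D(Z)={1,2,3,6}: V {1,3,4,6,7}->{1}; U {4,5,7}->{5}; Z {1,2,3,6}->{6} => REVISION
Constraint 3 (U != V) on D(U)={5} D(V)={1}: no change => not a revision
Constraint 4 (X < U) on D(X)={1,3,4,7} D(U)={5}: X {1,3,4,7}->{1,3,4} => REVISION
Total revisions = 2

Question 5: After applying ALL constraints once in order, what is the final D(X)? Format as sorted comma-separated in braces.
Constraint 1 (U != V) on D(U)={4,5,7} D(V)={1,3,4,6,7}: no change
Constraint 2 (V + U = Z) on D(V)={1,3,4,6,7} D(U)={4,5,7} D(Z)={1,2,3,6}: V {1,3,4,6,7}->{1}; U {4,5,7}->{5}; Z {1,2,3,6}->{6}
Constraint 3 (U != V) on D(U)={5} D(V)={1}: no change
Constraint 4 (X < U) on D(X)={1,3,4,7} D(U)={5}: X {1,3,4,7}->{1,3,4}
So after all 4 constraints: D(X) = {1,3,4}

Answer: {1,3,4}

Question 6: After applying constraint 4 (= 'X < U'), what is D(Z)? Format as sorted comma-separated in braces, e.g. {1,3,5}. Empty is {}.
Constraint 1 (U != V) on D(U)={4,5,7} D(V)={1,3,4,6,7}: no change
Constraint 2 (V + U = Z) on D(V)={1,3,4,6,7} D(U)={4,5,7} D(Z)={1,2,3,6}: V {1,3,4,6,7}->{1}; U {4,5,7}->{5}; Z {1,2,3,6}->{6}
Constraint 3 (U != V) on D(U)={5} D(V)={1}: no change
Constraint 4 (X < U) on D(X)={1,3,4,7} D(U)={5}: X {1,3,4,7}->{1,3,4}
So after constraint 4: D(Z) = {6}

Answer: {6}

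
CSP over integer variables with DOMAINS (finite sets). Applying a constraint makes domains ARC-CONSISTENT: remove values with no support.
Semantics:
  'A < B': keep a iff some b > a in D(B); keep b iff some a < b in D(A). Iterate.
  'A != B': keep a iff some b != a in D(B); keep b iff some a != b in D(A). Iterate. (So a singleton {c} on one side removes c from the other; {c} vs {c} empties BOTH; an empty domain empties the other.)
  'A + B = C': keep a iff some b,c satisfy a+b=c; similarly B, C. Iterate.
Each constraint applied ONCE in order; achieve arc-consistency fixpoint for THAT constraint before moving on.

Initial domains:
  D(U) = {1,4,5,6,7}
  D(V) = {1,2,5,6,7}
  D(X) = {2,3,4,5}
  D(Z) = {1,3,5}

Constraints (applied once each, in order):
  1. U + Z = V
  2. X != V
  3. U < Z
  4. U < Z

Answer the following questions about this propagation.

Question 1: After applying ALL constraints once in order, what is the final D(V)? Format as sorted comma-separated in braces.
Answer: {2,5,6,7}

Derivation:
Constraint 1 (U + Z = V) on D(U)={1,4,5,6,7} D(Z)={1,3,5} D(V)={1,2,5,6,7}: U {1,4,5,6,7}->{1,4,5,6}; V {1,2,5,6,7}->{2,5,6,7}
Constraint 2 (X != V) on D(X)={2,3,4,5} D(V)={2,5,6,7}: no change
Constraint 3 (U < Z) on D(U)={1,4,5,6} D(Z)={1,3,5}: U {1,4,5,6}->{1,4}; Z {1,3,5}->{3,5}
Constraint 4 (U < Z) on D(U)={1,4} D(Z)={3,5}: no change
So after all 4 constraints: D(V) = {2,5,6,7}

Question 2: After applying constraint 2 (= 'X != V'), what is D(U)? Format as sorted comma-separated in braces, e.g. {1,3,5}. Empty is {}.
Constraint 1 (U + Z = V) on D(U)={1,4,5,6,7} D(Z)={1,3,5} D(V)={1,2,5,6,7}: U {1,4,5,6,7}->{1,4,5,6}; V {1,2,5,6,7}->{2,5,6,7}
Constraint 2 (X != V) on D(X)={2,3,4,5} D(V)={2,5,6,7}: no change
So after constraint 2: D(U) = {1,4,5,6}

Answer: {1,4,5,6}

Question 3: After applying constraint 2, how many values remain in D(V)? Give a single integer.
Answer: 4

Derivation:
Constraint 1 (U + Z = V) on D(U)={1,4,5,6,7} D(Z)={1,3,5} D(V)={1,2,5,6,7}: U {1,4,5,6,7}->{1,4,5,6}; V {1,2,5,6,7}->{2,5,6,7}
Constraint 2 (X != V) on D(X)={2,3,4,5} D(V)={2,5,6,7}: no change
So after constraint 2: D(V)={2,5,6,7}, size = 4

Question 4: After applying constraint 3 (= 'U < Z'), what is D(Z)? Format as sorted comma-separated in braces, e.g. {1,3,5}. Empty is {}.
Answer: {3,5}

Derivation:
Constraint 1 (U + Z = V) on D(U)={1,4,5,6,7} D(Z)={1,3,5} D(V)={1,2,5,6,7}: U {1,4,5,6,7}->{1,4,5,6}; V {1,2,5,6,7}->{2,5,6,7}
Constraint 2 (X != V) on D(X)={2,3,4,5} D(V)={2,5,6,7}: no change
Constraint 3 (U < Z) on D(U)={1,4,5,6} D(Z)={1,3,5}: U {1,4,5,6}->{1,4}; Z {1,3,5}->{3,5}
So after constraint 3: D(Z) = {3,5}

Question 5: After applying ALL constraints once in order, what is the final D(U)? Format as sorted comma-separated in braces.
Constraint 1 (U + Z = V) on D(U)={1,4,5,6,7} D(Z)={1,3,5} D(V)={1,2,5,6,7}: U {1,4,5,6,7}->{1,4,5,6}; V {1,2,5,6,7}->{2,5,6,7}
Constraint 2 (X != V) on D(X)={2,3,4,5} D(V)={2,5,6,7}: no change
Constraint 3 (U < Z) on D(U)={1,4,5,6} D(Z)={1,3,5}: U {1,4,5,6}->{1,4}; Z {1,3,5}->{3,5}
Constraint 4 (U < Z) on D(U)={1,4} D(Z)={3,5}: no change
So after all 4 constraints: D(U) = {1,4}

Answer: {1,4}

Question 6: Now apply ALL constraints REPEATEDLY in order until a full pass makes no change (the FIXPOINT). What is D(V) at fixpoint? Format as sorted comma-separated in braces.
pass 0 (initial): D(V)={1,2,5,6,7}
pass 1: U {1,4,5,6,7}->{1,4}; V {1,2,5,6,7}->{2,5,6,7}; Z {1,3,5}->{3,5}
pass 2: V {2,5,6,7}->{6,7}
pass 3: no change
Fixpoint after 3 passes: D(V) = {6,7}

Answer: {6,7}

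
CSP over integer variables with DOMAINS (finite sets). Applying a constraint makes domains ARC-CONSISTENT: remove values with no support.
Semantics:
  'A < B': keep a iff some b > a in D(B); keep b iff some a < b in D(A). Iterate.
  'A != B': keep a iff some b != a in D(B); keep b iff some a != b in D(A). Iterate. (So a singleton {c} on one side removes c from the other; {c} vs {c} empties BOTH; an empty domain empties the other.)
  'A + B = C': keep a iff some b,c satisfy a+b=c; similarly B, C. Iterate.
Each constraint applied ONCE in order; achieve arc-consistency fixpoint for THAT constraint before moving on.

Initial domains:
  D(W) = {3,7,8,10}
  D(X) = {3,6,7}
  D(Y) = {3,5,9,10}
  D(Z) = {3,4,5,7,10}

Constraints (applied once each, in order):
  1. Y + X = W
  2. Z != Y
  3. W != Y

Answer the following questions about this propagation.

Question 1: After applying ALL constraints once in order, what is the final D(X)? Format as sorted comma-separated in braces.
Answer: {3,7}

Derivation:
Constraint 1 (Y + X = W) on D(Y)={3,5,9,10} D(X)={3,6,7} D(W)={3,7,8,10}: Y {3,5,9,10}->{3,5}; X {3,6,7}->{3,7}; W {3,7,8,10}->{8,10}
Constraint 2 (Z != Y) on D(Z)={3,4,5,7,10} D(Y)={3,5}: no change
Constraint 3 (W != Y) on D(W)={8,10} D(Y)={3,5}: no change
So after all 3 constraints: D(X) = {3,7}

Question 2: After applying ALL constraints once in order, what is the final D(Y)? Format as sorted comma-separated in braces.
Answer: {3,5}

Derivation:
Constraint 1 (Y + X = W) on D(Y)={3,5,9,10} D(X)={3,6,7} D(W)={3,7,8,10}: Y {3,5,9,10}->{3,5}; X {3,6,7}->{3,7}; W {3,7,8,10}->{8,10}
Constraint 2 (Z != Y) on D(Z)={3,4,5,7,10} D(Y)={3,5}: no change
Constraint 3 (W != Y) on D(W)={8,10} D(Y)={3,5}: no change
So after all 3 constraints: D(Y) = {3,5}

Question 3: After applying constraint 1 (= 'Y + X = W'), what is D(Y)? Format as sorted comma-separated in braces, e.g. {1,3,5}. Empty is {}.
Answer: {3,5}

Derivation:
Constraint 1 (Y + X = W) on D(Y)={3,5,9,10} D(X)={3,6,7} D(W)={3,7,8,10}: Y {3,5,9,10}->{3,5}; X {3,6,7}->{3,7}; W {3,7,8,10}->{8,10}
So after constraint 1: D(Y) = {3,5}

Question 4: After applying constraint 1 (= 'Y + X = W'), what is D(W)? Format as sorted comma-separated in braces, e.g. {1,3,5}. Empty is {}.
Answer: {8,10}

Derivation:
Constraint 1 (Y + X = W) on D(Y)={3,5,9,10} D(X)={3,6,7} D(W)={3,7,8,10}: Y {3,5,9,10}->{3,5}; X {3,6,7}->{3,7}; W {3,7,8,10}->{8,10}
So after constraint 1: D(W) = {8,10}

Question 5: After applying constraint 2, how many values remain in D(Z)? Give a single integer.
Answer: 5

Derivation:
Constraint 1 (Y + X = W) on D(Y)={3,5,9,10} D(X)={3,6,7} D(W)={3,7,8,10}: Y {3,5,9,10}->{3,5}; X {3,6,7}->{3,7}; W {3,7,8,10}->{8,10}
Constraint 2 (Z != Y) on D(Z)={3,4,5,7,10} D(Y)={3,5}: no change
So after constraint 2: D(Z)={3,4,5,7,10}, size = 5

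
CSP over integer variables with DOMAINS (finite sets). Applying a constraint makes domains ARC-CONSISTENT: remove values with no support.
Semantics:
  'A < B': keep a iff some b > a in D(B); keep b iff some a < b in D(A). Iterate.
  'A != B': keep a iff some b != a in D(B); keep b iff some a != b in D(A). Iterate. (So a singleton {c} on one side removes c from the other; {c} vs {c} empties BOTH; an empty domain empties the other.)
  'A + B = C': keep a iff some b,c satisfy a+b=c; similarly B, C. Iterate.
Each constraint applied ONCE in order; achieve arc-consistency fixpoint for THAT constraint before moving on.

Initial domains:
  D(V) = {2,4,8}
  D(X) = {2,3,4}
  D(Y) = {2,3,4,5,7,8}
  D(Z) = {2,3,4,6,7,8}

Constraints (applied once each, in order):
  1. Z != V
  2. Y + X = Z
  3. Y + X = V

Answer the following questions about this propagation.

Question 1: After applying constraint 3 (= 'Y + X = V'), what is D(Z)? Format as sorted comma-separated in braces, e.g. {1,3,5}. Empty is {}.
Answer: {4,6,7,8}

Derivation:
Constraint 1 (Z != V) on D(Z)={2,3,4,6,7,8} D(V)={2,4,8}: no change
Constraint 2 (Y + X = Z) on D(Y)={2,3,4,5,7,8} D(X)={2,3,4} D(Z)={2,3,4,6,7,8}: Y {2,3,4,5,7,8}->{2,3,4,5}; Z {2,3,4,6,7,8}->{4,6,7,8}
Constraint 3 (Y + X = V) on D(Y)={2,3,4,5} D(X)={2,3,4} D(V)={2,4,8}: Y {2,3,4,5}->{2,4,5}; V {2,4,8}->{4,8}
So after constraint 3: D(Z) = {4,6,7,8}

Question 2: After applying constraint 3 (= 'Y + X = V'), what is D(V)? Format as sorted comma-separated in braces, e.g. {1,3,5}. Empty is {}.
Constraint 1 (Z != V) on D(Z)={2,3,4,6,7,8} D(V)={2,4,8}: no change
Constraint 2 (Y + X = Z) on D(Y)={2,3,4,5,7,8} D(X)={2,3,4} D(Z)={2,3,4,6,7,8}: Y {2,3,4,5,7,8}->{2,3,4,5}; Z {2,3,4,6,7,8}->{4,6,7,8}
Constraint 3 (Y + X = V) on D(Y)={2,3,4,5} D(X)={2,3,4} D(V)={2,4,8}: Y {2,3,4,5}->{2,4,5}; V {2,4,8}->{4,8}
So after constraint 3: D(V) = {4,8}

Answer: {4,8}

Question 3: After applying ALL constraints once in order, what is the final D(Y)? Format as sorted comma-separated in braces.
Answer: {2,4,5}

Derivation:
Constraint 1 (Z != V) on D(Z)={2,3,4,6,7,8} D(V)={2,4,8}: no change
Constraint 2 (Y + X = Z) on D(Y)={2,3,4,5,7,8} D(X)={2,3,4} D(Z)={2,3,4,6,7,8}: Y {2,3,4,5,7,8}->{2,3,4,5}; Z {2,3,4,6,7,8}->{4,6,7,8}
Constraint 3 (Y + X = V) on D(Y)={2,3,4,5} D(X)={2,3,4} D(V)={2,4,8}: Y {2,3,4,5}->{2,4,5}; V {2,4,8}->{4,8}
So after all 3 constraints: D(Y) = {2,4,5}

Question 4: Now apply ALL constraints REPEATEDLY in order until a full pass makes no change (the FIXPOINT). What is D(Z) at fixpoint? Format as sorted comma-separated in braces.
pass 0 (initial): D(Z)={2,3,4,6,7,8}
pass 1: V {2,4,8}->{4,8}; Y {2,3,4,5,7,8}->{2,4,5}; Z {2,3,4,6,7,8}->{4,6,7,8}
pass 2: no change
Fixpoint after 2 passes: D(Z) = {4,6,7,8}

Answer: {4,6,7,8}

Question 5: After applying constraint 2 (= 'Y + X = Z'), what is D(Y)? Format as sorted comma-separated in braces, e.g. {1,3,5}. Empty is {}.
Answer: {2,3,4,5}

Derivation:
Constraint 1 (Z != V) on D(Z)={2,3,4,6,7,8} D(V)={2,4,8}: no change
Constraint 2 (Y + X = Z) on D(Y)={2,3,4,5,7,8} D(X)={2,3,4} D(Z)={2,3,4,6,7,8}: Y {2,3,4,5,7,8}->{2,3,4,5}; Z {2,3,4,6,7,8}->{4,6,7,8}
So after constraint 2: D(Y) = {2,3,4,5}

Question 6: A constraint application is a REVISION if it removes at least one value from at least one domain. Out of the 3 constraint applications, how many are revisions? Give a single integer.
Answer: 2

Derivation:
Constraint 1 (Z != V) on D(Z)={2,3,4,6,7,8} D(V)={2,4,8}: no change => not a revision
Constraint 2 (Y + X = Z) on D(Y)={2,3,4,5,7,8} D(X)={2,3,4} D(Z)={2,3,4,6,7,8}: Y {2,3,4,5,7,8}->{2,3,4,5}; Z {2,3,4,6,7,8}->{4,6,7,8} => REVISION
Constraint 3 (Y + X = V) on D(Y)={2,3,4,5} D(X)={2,3,4} D(V)={2,4,8}: Y {2,3,4,5}->{2,4,5}; V {2,4,8}->{4,8} => REVISION
Total revisions = 2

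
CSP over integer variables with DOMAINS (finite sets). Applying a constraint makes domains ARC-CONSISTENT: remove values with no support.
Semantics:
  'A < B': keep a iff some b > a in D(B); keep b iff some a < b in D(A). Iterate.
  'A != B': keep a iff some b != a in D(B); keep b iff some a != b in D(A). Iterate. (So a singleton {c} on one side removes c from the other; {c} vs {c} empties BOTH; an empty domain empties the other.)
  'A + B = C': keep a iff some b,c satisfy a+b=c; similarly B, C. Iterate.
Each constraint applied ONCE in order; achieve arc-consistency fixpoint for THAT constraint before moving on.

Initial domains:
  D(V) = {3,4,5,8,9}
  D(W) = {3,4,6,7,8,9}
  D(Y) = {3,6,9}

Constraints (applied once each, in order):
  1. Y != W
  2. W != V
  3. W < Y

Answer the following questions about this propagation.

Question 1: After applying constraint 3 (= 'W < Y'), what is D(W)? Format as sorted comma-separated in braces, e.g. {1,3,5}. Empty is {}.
Constraint 1 (Y != W) on D(Y)={3,6,9} D(W)={3,4,6,7,8,9}: no change
Constraint 2 (W != V) on D(W)={3,4,6,7,8,9} D(V)={3,4,5,8,9}: no change
Constraint 3 (W < Y) on D(W)={3,4,6,7,8,9} D(Y)={3,6,9}: W {3,4,6,7,8,9}->{3,4,6,7,8}; Y {3,6,9}->{6,9}
So after constraint 3: D(W) = {3,4,6,7,8}

Answer: {3,4,6,7,8}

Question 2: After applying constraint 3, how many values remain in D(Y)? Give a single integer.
Constraint 1 (Y != W) on D(Y)={3,6,9} D(W)={3,4,6,7,8,9}: no change
Constraint 2 (W != V) on D(W)={3,4,6,7,8,9} D(V)={3,4,5,8,9}: no change
Constraint 3 (W < Y) on D(W)={3,4,6,7,8,9} D(Y)={3,6,9}: W {3,4,6,7,8,9}->{3,4,6,7,8}; Y {3,6,9}->{6,9}
So after constraint 3: D(Y)={6,9}, size = 2

Answer: 2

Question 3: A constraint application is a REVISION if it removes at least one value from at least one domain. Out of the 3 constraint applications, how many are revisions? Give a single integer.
Constraint 1 (Y != W) on D(Y)={3,6,9} D(W)={3,4,6,7,8,9}: no change => not a revision
Constraint 2 (W != V) on D(W)={3,4,6,7,8,9} D(V)={3,4,5,8,9}: no change => not a revision
Constraint 3 (W < Y) on D(W)={3,4,6,7,8,9} D(Y)={3,6,9}: W {3,4,6,7,8,9}->{3,4,6,7,8}; Y {3,6,9}->{6,9} => REVISION
Total revisions = 1

Answer: 1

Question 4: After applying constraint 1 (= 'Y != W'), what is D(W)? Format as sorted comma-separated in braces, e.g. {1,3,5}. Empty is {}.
Constraint 1 (Y != W) on D(Y)={3,6,9} D(W)={3,4,6,7,8,9}: no change
So after constraint 1: D(W) = {3,4,6,7,8,9}

Answer: {3,4,6,7,8,9}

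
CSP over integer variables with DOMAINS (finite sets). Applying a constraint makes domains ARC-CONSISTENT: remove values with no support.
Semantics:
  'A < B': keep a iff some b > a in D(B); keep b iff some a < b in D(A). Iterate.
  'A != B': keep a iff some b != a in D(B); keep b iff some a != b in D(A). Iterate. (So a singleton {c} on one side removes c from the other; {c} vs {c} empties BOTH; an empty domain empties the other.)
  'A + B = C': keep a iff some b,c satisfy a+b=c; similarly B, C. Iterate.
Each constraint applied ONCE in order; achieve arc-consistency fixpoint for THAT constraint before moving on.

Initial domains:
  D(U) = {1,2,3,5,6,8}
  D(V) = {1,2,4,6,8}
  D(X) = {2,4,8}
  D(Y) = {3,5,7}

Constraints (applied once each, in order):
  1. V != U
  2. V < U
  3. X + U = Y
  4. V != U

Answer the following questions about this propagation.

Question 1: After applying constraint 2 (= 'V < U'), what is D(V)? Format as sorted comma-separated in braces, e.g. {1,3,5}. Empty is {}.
Answer: {1,2,4,6}

Derivation:
Constraint 1 (V != U) on D(V)={1,2,4,6,8} D(U)={1,2,3,5,6,8}: no change
Constraint 2 (V < U) on D(V)={1,2,4,6,8} D(U)={1,2,3,5,6,8}: V {1,2,4,6,8}->{1,2,4,6}; U {1,2,3,5,6,8}->{2,3,5,6,8}
So after constraint 2: D(V) = {1,2,4,6}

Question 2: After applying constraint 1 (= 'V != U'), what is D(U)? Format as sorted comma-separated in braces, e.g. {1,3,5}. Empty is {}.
Answer: {1,2,3,5,6,8}

Derivation:
Constraint 1 (V != U) on D(V)={1,2,4,6,8} D(U)={1,2,3,5,6,8}: no change
So after constraint 1: D(U) = {1,2,3,5,6,8}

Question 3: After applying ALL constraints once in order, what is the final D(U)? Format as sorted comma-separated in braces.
Answer: {3,5}

Derivation:
Constraint 1 (V != U) on D(V)={1,2,4,6,8} D(U)={1,2,3,5,6,8}: no change
Constraint 2 (V < U) on D(V)={1,2,4,6,8} D(U)={1,2,3,5,6,8}: V {1,2,4,6,8}->{1,2,4,6}; U {1,2,3,5,6,8}->{2,3,5,6,8}
Constraint 3 (X + U = Y) on D(X)={2,4,8} D(U)={2,3,5,6,8} D(Y)={3,5,7}: X {2,4,8}->{2,4}; U {2,3,5,6,8}->{3,5}; Y {3,5,7}->{5,7}
Constraint 4 (V != U) on D(V)={1,2,4,6} D(U)={3,5}: no change
So after all 4 constraints: D(U) = {3,5}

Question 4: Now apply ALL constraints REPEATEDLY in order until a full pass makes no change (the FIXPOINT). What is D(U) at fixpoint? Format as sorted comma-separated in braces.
pass 0 (initial): D(U)={1,2,3,5,6,8}
pass 1: U {1,2,3,5,6,8}->{3,5}; V {1,2,4,6,8}->{1,2,4,6}; X {2,4,8}->{2,4}; Y {3,5,7}->{5,7}
pass 2: V {1,2,4,6}->{1,2,4}
pass 3: no change
Fixpoint after 3 passes: D(U) = {3,5}

Answer: {3,5}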